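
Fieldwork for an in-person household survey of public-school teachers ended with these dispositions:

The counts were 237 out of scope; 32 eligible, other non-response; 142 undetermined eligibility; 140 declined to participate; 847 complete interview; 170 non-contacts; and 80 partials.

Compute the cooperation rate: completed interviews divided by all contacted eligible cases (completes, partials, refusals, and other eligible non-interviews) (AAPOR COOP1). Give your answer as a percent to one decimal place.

Top = 847
Denom = 847 + 80 + 140 + 32 = 1099
COOP1 = 847 / 1099 = 0.7707

77.1%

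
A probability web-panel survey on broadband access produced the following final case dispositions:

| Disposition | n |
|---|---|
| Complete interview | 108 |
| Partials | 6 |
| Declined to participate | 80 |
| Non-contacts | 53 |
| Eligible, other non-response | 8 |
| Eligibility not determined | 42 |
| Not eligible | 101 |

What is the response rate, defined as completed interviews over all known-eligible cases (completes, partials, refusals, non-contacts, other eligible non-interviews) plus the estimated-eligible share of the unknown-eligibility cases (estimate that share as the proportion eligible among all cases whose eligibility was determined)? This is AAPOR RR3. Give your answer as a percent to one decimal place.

37.9%

Numerator: 108
Determined eligible: 108 + 6 + 80 + 53 + 8 = 255
e = 255 / (255 + 101) = 255 / 356 = 0.7163
Eligible share of unknowns: 0.7163 × 42 = 30.08
Denom: 255 + 30.08 = 285.08
RR3 = 108 / 285.08 = 0.3788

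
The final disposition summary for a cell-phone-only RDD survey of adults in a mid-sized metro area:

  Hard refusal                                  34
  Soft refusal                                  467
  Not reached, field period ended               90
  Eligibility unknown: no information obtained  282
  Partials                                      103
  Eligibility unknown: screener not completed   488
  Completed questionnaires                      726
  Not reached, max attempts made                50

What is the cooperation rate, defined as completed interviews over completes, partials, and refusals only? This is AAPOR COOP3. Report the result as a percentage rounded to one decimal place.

Refusals = 34 + 467 = 501
Non-contacts = 90 + 50 = 140
Undetermined eligibility = 488 + 282 = 770
Top → 726
Denominator → 726 + 103 + 501 = 1330
COOP3 = 726 / 1330 = 0.5459

54.6%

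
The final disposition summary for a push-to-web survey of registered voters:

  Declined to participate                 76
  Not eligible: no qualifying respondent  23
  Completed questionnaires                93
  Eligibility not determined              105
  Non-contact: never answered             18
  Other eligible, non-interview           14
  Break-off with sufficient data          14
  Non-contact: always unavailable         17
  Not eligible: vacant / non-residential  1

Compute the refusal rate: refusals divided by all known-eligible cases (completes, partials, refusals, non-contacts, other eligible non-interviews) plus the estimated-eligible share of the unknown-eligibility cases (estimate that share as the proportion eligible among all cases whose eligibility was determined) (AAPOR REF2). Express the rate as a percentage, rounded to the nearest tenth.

No contact after all attempts = 18 + 17 = 35
Not eligible = 23 + 1 = 24
Num: 76
Known eligible: 93 + 14 + 76 + 35 + 14 = 232
e = 232 / (232 + 24) = 232 / 256 = 0.9062
Estimated eligible among unknowns: 0.9062 × 105 = 95.15
Denominator: 232 + 95.15 = 327.15
REF2 = 76 / 327.15 = 0.2323

23.2%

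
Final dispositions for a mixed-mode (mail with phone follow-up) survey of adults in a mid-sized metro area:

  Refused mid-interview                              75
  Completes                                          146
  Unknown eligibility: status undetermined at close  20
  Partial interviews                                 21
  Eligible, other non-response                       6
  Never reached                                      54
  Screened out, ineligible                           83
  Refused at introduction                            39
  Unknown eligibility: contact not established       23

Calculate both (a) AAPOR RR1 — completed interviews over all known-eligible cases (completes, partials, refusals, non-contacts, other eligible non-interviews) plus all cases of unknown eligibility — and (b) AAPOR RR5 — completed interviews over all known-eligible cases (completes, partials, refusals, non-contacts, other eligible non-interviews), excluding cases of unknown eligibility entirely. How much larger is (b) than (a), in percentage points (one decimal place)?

Declined to participate = 39 + 75 = 114
Eligibility not determined = 23 + 20 = 43
Num: 146
Denom: 146 + 21 + 114 + 54 + 6 + 43 = 384
RR1 = 146 / 384 = 0.3802
Denom: 146 + 21 + 114 + 54 + 6 = 341
RR5 = 146 / 341 = 0.4282
Difference = 42.82 − 38.02 = 4.80 percentage points

4.8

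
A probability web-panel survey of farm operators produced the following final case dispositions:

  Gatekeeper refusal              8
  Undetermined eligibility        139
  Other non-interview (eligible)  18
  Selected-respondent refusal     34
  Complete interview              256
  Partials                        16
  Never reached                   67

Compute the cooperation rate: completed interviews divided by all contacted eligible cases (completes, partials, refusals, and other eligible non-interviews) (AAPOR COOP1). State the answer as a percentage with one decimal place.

77.1%

Refusal or break-off = 8 + 34 = 42
Top: 256
Base: 256 + 16 + 42 + 18 = 332
COOP1 = 256 / 332 = 0.7711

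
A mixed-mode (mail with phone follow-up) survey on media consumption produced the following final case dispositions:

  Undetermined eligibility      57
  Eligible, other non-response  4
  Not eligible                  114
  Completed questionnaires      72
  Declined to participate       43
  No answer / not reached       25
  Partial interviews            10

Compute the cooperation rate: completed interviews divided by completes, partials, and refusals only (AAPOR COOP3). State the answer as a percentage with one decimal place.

Numerator: 72
Denom: 72 + 10 + 43 = 125
COOP3 = 72 / 125 = 0.5760

57.6%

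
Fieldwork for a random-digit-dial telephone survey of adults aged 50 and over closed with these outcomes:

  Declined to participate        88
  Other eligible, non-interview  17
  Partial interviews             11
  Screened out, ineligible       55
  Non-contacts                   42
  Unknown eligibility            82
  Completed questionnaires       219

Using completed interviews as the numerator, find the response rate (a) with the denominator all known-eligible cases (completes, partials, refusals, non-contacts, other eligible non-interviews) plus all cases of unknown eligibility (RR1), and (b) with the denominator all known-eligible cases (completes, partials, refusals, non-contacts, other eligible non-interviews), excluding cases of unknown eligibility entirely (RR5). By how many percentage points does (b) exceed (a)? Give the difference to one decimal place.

Num = 219
Denom = 219 + 11 + 88 + 42 + 17 + 82 = 459
RR1 = 219 / 459 = 0.4771
Denom = 219 + 11 + 88 + 42 + 17 = 377
RR5 = 219 / 377 = 0.5809
Difference = 58.09 − 47.71 = 10.38 percentage points

10.4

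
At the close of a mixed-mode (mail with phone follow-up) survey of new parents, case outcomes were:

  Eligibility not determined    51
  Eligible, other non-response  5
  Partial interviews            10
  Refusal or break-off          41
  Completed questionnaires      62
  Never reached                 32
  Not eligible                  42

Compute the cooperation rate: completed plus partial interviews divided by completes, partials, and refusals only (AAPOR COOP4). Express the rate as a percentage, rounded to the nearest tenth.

63.7%

Num = 62 + 10 = 72
Base = 62 + 10 + 41 = 113
COOP4 = 72 / 113 = 0.6372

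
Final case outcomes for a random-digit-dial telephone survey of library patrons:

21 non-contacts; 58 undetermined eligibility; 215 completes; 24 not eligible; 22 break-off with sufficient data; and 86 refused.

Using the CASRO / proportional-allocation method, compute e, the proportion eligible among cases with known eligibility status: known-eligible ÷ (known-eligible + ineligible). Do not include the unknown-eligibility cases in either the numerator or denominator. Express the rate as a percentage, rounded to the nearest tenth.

Known eligible → 215 + 22 + 86 + 21 = 344
e = 344 / (344 + 24) = 344 / 368 = 0.9348

93.5%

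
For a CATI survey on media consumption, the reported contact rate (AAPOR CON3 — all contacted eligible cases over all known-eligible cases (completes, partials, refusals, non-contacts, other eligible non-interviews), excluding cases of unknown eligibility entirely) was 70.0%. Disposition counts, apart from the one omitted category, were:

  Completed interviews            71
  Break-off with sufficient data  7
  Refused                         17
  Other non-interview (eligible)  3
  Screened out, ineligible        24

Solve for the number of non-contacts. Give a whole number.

42

Numerator = 71 + 7 + 17 + 3 = 98
CON3 = 98 / D = 0.700
D = 98 / 0.700 = 140.0
Remaining denominator categories sum to 98
non-contacts = 140.0 − 98 ≈ 42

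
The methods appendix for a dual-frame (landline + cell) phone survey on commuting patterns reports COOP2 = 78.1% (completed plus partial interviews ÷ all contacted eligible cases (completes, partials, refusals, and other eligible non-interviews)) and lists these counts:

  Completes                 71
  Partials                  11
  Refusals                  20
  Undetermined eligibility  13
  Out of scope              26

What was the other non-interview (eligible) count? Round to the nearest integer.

Num → 71 + 11 = 82
COOP2 = 82 / D = 0.781
D = 82 / 0.781 = 105.0
Other denominator terms total 102
other non-interview (eligible) = 105.0 − 102 ≈ 3

3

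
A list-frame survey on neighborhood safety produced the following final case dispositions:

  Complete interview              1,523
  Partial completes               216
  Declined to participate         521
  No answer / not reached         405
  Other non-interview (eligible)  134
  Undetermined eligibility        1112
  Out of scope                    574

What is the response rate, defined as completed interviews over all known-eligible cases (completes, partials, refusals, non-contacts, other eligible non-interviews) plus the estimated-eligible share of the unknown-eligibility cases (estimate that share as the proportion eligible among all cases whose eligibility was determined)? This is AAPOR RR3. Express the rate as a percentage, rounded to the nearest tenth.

40.9%

Top = 1523
Known eligible = 1523 + 216 + 521 + 405 + 134 = 2799
e = 2799 / (2799 + 574) = 2799 / 3373 = 0.8298
e × U = 0.8298 × 1112 = 922.74
Base = 2799 + 922.74 = 3721.74
RR3 = 1523 / 3721.74 = 0.4092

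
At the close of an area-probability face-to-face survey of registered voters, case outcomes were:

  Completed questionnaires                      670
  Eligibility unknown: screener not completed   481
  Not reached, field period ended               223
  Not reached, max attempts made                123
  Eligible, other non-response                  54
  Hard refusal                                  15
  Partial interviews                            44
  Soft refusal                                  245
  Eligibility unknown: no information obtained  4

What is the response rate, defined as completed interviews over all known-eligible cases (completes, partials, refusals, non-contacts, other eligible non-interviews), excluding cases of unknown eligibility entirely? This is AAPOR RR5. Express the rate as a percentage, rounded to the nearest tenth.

48.8%

Declined to participate = 15 + 245 = 260
No answer / not reached = 223 + 123 = 346
Unknown eligibility = 481 + 4 = 485
Numerator = 670
Denom = 670 + 44 + 260 + 346 + 54 = 1374
RR5 = 670 / 1374 = 0.4876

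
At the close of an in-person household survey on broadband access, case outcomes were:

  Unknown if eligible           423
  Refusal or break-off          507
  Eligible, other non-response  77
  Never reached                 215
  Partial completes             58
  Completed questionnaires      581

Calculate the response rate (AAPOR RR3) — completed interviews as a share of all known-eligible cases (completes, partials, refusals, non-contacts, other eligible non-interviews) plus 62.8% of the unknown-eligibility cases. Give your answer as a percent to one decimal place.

Num = 581
Known eligible = 581 + 58 + 507 + 215 + 77 = 1438
Eligible share of unknowns = 0.6280 × 423 = 265.64
Denom = 1438 + 265.64 = 1703.64
RR3 = 581 / 1703.64 = 0.3410

34.1%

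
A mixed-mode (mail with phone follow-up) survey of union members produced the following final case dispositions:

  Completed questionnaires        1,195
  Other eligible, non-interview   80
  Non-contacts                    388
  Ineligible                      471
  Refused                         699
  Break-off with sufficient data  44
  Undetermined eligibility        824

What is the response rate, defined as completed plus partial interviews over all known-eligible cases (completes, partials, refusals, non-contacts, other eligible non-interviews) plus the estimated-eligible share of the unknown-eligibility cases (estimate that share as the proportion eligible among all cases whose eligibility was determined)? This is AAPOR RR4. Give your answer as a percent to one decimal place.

40.0%

Num = 1195 + 44 = 1239
Determined eligible = 1195 + 44 + 699 + 388 + 80 = 2406
e = 2406 / (2406 + 471) = 2406 / 2877 = 0.8363
Estimated eligible among unknowns = 0.8363 × 824 = 689.11
Base = 2406 + 689.11 = 3095.11
RR4 = 1239 / 3095.11 = 0.4003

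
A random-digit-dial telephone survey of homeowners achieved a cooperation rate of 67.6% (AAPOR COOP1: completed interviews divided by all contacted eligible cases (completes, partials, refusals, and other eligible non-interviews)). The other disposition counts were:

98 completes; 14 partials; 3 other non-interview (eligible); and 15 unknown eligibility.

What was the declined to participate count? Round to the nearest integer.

30

COOP1 = 98 / D = 0.676
D = 98 / 0.676 = 145.0
Remaining denominator categories sum to 115
declined to participate = 145.0 − 115 ≈ 30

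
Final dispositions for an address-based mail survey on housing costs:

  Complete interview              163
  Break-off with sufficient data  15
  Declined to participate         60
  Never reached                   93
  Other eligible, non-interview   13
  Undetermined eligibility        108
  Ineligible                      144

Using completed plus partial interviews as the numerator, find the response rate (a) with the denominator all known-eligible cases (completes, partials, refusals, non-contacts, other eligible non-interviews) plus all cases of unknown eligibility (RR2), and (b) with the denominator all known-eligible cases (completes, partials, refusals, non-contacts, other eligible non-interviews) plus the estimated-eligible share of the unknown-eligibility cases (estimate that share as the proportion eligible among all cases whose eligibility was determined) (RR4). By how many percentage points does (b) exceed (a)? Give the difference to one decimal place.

Top = 163 + 15 = 178
Denominator = 163 + 15 + 60 + 93 + 13 + 108 = 452
RR2 = 178 / 452 = 0.3938
Known eligible = 163 + 15 + 60 + 93 + 13 = 344
e = 344 / (344 + 144) = 344 / 488 = 0.7049
Eligible share of unknowns = 0.7049 × 108 = 76.13
Denominator = 344 + 76.13 = 420.13
RR4 = 178 / 420.13 = 0.4237
Difference = 42.37 − 39.38 = 2.99 percentage points

3.0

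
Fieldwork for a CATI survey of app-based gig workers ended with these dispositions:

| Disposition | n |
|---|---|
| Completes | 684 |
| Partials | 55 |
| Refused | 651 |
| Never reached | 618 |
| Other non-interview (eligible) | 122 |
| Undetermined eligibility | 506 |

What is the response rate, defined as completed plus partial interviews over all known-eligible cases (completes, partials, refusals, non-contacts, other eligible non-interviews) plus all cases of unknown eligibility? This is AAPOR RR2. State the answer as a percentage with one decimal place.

28.0%

Numerator: 684 + 55 = 739
Denominator: 684 + 55 + 651 + 618 + 122 + 506 = 2636
RR2 = 739 / 2636 = 0.2803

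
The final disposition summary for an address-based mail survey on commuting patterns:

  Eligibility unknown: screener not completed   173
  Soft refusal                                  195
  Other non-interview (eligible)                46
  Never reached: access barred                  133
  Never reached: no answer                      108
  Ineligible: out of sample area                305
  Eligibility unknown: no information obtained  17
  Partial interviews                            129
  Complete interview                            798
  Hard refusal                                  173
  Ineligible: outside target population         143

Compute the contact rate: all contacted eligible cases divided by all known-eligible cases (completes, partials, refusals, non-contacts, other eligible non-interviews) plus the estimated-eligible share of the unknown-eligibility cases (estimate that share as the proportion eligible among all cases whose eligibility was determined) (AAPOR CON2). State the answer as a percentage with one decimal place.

Refusal or break-off = 173 + 195 = 368
No contact after all attempts = 108 + 133 = 241
Undetermined eligibility = 173 + 17 = 190
Ineligible = 143 + 305 = 448
Num = 798 + 129 + 368 + 46 = 1341
Determined eligible = 798 + 129 + 368 + 241 + 46 = 1582
e = 1582 / (1582 + 448) = 1582 / 2030 = 0.7793
e × U = 0.7793 × 190 = 148.07
Base = 1582 + 148.07 = 1730.07
CON2 = 1341 / 1730.07 = 0.7751

77.5%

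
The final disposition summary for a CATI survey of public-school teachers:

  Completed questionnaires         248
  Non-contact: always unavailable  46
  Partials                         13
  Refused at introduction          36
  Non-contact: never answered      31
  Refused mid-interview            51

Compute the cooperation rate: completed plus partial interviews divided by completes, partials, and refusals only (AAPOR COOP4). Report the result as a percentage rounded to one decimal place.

Declined to participate = 36 + 51 = 87
No answer / not reached = 31 + 46 = 77
Num: 248 + 13 = 261
Denom: 248 + 13 + 87 = 348
COOP4 = 261 / 348 = 0.7500

75.0%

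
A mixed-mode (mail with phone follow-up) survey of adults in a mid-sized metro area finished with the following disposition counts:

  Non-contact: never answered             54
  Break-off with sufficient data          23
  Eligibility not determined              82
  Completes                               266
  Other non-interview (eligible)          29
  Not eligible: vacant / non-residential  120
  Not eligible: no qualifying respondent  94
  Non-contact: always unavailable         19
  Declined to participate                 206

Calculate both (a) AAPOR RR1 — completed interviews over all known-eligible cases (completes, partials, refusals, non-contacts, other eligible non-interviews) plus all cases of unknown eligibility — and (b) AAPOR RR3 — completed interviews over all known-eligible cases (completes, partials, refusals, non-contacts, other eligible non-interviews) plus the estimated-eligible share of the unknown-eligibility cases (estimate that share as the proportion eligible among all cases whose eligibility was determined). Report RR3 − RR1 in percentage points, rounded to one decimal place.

No answer / not reached = 54 + 19 = 73
Out of scope = 94 + 120 = 214
Num → 266
Denominator → 266 + 23 + 206 + 73 + 29 + 82 = 679
RR1 = 266 / 679 = 0.3918
Known eligible → 266 + 23 + 206 + 73 + 29 = 597
e = 597 / (597 + 214) = 597 / 811 = 0.7361
Eligible share of unknowns → 0.7361 × 82 = 60.36
Denominator → 597 + 60.36 = 657.36
RR3 = 266 / 657.36 = 0.4046
Difference = 40.46 − 39.18 = 1.28 percentage points

1.3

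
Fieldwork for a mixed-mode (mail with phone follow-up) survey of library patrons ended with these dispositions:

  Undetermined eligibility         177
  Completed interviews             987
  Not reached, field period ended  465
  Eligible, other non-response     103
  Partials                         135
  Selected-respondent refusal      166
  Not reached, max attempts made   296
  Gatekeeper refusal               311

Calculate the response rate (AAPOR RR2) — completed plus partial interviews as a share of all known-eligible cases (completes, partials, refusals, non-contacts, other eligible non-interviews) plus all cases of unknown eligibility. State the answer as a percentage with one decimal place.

Declined to participate = 311 + 166 = 477
Never reached = 465 + 296 = 761
Numerator: 987 + 135 = 1122
Denominator: 987 + 135 + 477 + 761 + 103 + 177 = 2640
RR2 = 1122 / 2640 = 0.4250

42.5%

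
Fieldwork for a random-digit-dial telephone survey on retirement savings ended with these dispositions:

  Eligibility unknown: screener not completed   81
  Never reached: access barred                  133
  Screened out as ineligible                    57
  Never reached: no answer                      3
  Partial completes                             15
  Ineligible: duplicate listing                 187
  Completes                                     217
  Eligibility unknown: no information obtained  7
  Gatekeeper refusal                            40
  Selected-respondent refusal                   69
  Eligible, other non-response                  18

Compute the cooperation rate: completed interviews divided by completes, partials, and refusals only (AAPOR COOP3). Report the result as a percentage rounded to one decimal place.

Refusal or break-off = 40 + 69 = 109
Never reached = 3 + 133 = 136
Eligibility not determined = 81 + 7 = 88
Out of scope = 57 + 187 = 244
Top → 217
Denom → 217 + 15 + 109 = 341
COOP3 = 217 / 341 = 0.6364

63.6%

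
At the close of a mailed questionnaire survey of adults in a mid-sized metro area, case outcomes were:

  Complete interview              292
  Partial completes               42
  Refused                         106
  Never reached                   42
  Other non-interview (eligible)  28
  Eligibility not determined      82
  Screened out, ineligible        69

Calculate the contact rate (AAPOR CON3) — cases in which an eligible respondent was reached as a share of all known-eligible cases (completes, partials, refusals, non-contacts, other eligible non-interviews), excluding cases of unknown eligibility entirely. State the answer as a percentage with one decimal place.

91.8%

Num → 292 + 42 + 106 + 28 = 468
Base → 292 + 42 + 106 + 42 + 28 = 510
CON3 = 468 / 510 = 0.9176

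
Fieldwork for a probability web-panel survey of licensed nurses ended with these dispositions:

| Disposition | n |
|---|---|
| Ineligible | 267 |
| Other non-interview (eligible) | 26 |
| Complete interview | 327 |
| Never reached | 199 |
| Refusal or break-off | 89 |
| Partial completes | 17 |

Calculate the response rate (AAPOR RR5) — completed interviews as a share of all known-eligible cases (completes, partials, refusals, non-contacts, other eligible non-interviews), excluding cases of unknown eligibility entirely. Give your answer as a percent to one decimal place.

49.7%

Top: 327
Base: 327 + 17 + 89 + 199 + 26 = 658
RR5 = 327 / 658 = 0.4970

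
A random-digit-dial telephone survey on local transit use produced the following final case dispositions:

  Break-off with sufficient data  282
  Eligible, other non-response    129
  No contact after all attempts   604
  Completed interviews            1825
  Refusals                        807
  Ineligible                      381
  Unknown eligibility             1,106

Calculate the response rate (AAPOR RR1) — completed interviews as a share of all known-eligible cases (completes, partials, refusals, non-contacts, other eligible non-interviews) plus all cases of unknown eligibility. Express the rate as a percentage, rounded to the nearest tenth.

Num → 1825
Denominator → 1825 + 282 + 807 + 604 + 129 + 1106 = 4753
RR1 = 1825 / 4753 = 0.3840

38.4%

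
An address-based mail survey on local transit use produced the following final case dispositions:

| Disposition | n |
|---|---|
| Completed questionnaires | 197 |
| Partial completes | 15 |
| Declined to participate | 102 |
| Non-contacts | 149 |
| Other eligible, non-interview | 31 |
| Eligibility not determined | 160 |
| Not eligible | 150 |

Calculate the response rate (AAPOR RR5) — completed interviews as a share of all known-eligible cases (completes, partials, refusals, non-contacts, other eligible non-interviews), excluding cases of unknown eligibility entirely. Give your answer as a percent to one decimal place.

39.9%

Num: 197
Base: 197 + 15 + 102 + 149 + 31 = 494
RR5 = 197 / 494 = 0.3988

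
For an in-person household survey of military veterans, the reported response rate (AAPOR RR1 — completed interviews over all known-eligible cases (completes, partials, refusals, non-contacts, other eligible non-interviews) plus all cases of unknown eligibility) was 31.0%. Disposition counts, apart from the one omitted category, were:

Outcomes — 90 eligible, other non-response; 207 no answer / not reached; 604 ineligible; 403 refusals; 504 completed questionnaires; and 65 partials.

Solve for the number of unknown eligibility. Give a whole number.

357

RR1 = 504 / D = 0.310
D = 504 / 0.310 = 1625.8
Other denominator terms total 1269
unknown eligibility = 1625.8 − 1269 ≈ 357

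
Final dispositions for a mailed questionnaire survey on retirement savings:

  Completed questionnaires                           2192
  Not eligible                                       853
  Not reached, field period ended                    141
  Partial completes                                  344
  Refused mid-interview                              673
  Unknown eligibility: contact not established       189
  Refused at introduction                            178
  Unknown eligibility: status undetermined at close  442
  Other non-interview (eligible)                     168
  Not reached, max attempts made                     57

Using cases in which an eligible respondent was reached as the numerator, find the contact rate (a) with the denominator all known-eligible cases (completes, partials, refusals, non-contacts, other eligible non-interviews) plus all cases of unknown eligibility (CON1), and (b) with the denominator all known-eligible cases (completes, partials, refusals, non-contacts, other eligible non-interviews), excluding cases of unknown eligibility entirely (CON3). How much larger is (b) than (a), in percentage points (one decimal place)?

Refused = 178 + 673 = 851
Non-contacts = 141 + 57 = 198
Undetermined eligibility = 189 + 442 = 631
Num = 2192 + 344 + 851 + 168 = 3555
Denominator = 2192 + 344 + 851 + 198 + 168 + 631 = 4384
CON1 = 3555 / 4384 = 0.8109
Denominator = 2192 + 344 + 851 + 198 + 168 = 3753
CON3 = 3555 / 3753 = 0.9472
Difference = 94.72 − 81.09 = 13.63 percentage points

13.6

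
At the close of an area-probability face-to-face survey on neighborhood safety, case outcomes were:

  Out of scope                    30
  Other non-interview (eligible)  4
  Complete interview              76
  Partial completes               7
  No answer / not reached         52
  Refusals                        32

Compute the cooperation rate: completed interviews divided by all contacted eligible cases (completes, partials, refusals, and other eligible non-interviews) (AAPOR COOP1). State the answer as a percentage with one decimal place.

63.9%

Num → 76
Denom → 76 + 7 + 32 + 4 = 119
COOP1 = 76 / 119 = 0.6387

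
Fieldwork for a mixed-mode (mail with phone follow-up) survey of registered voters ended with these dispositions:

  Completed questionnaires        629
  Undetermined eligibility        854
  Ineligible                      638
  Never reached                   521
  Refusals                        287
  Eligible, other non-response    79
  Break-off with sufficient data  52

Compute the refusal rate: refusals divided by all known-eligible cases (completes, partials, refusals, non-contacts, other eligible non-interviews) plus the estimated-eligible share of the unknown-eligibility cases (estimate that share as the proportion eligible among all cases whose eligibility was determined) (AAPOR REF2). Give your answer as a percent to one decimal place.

13.2%

Num → 287
Known eligible → 629 + 52 + 287 + 521 + 79 = 1568
e = 1568 / (1568 + 638) = 1568 / 2206 = 0.7108
e × U → 0.7108 × 854 = 607.02
Base → 1568 + 607.02 = 2175.02
REF2 = 287 / 2175.02 = 0.1320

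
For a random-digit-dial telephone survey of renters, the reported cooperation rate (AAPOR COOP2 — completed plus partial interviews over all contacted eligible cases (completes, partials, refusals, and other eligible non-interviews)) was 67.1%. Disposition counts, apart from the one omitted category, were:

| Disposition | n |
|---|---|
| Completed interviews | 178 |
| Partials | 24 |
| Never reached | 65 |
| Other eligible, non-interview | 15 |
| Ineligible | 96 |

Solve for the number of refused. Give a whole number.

Num: 178 + 24 = 202
COOP2 = 202 / D = 0.671
D = 202 / 0.671 = 301.0
Remaining denominator categories sum to 217
refused = 301.0 − 217 ≈ 84

84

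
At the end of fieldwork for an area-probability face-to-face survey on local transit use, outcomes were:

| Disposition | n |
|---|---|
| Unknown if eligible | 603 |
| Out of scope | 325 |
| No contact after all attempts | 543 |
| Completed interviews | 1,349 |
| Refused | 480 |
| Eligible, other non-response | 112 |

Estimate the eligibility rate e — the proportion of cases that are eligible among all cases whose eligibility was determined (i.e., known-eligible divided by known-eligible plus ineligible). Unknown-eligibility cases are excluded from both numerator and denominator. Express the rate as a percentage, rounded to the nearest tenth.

Determined eligible: 1349 + 480 + 543 + 112 = 2484
e = 2484 / (2484 + 325) = 2484 / 2809 = 0.8843

88.4%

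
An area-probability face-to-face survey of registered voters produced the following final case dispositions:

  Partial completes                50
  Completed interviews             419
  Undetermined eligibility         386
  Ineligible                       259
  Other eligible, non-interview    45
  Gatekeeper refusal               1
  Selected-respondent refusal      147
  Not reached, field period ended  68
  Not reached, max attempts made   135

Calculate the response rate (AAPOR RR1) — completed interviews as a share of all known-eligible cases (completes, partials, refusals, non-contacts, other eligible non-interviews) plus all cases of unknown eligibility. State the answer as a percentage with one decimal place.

33.5%

Refusal or break-off = 1 + 147 = 148
No answer / not reached = 68 + 135 = 203
Numerator: 419
Denominator: 419 + 50 + 148 + 203 + 45 + 386 = 1251
RR1 = 419 / 1251 = 0.3349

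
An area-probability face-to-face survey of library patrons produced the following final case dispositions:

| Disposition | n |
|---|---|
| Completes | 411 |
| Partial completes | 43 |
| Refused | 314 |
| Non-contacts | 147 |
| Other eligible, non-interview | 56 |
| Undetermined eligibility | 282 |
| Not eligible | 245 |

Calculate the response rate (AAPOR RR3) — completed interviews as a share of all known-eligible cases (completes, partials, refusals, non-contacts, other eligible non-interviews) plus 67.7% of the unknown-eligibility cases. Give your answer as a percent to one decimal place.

35.4%

Top: 411
Known eligible: 411 + 43 + 314 + 147 + 56 = 971
Estimated eligible among unknowns: 0.6770 × 282 = 190.91
Base: 971 + 190.91 = 1161.91
RR3 = 411 / 1161.91 = 0.3537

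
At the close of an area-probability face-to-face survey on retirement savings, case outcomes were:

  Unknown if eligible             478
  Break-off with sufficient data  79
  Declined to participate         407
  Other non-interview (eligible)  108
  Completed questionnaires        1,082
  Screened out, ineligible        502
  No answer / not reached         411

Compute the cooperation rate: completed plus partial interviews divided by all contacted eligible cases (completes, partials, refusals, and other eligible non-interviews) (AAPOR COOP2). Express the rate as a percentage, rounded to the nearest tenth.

Top → 1082 + 79 = 1161
Denominator → 1082 + 79 + 407 + 108 = 1676
COOP2 = 1161 / 1676 = 0.6927

69.3%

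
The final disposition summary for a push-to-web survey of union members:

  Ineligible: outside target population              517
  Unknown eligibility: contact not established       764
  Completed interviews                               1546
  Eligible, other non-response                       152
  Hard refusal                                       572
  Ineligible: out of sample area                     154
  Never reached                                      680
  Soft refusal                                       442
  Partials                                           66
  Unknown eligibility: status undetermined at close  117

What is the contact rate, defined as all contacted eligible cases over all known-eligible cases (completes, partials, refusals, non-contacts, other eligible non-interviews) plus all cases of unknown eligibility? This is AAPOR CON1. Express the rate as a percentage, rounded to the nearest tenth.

Refusals = 572 + 442 = 1014
Undetermined eligibility = 764 + 117 = 881
Screened out, ineligible = 517 + 154 = 671
Num: 1546 + 66 + 1014 + 152 = 2778
Base: 1546 + 66 + 1014 + 680 + 152 + 881 = 4339
CON1 = 2778 / 4339 = 0.6402

64.0%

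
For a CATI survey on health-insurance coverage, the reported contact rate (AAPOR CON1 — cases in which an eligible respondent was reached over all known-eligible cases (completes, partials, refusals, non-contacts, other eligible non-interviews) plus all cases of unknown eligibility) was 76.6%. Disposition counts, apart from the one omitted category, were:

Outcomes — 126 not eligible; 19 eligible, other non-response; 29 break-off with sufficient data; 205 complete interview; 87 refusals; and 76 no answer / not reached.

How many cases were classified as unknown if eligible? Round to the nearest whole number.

Numerator: 205 + 29 + 87 + 19 = 340
CON1 = 340 / D = 0.766
D = 340 / 0.766 = 443.9
Other denominator terms total 416
unknown if eligible = 443.9 − 416 ≈ 28

28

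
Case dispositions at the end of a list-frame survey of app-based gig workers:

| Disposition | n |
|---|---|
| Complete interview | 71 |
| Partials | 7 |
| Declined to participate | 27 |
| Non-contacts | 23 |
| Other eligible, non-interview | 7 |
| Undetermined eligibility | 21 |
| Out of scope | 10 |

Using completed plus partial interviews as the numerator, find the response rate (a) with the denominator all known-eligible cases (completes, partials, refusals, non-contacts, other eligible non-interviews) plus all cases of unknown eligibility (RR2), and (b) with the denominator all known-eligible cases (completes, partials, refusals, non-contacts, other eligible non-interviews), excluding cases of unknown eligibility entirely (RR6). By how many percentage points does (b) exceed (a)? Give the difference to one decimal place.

Numerator → 71 + 7 = 78
Denominator → 71 + 7 + 27 + 23 + 7 + 21 = 156
RR2 = 78 / 156 = 0.5000
Denominator → 71 + 7 + 27 + 23 + 7 = 135
RR6 = 78 / 135 = 0.5778
Difference = 57.78 − 50.00 = 7.78 percentage points

7.8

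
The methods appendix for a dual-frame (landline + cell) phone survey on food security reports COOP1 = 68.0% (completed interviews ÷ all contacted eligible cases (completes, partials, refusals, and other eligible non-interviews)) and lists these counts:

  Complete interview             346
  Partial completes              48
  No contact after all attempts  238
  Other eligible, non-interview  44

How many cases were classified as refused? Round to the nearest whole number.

COOP1 = 346 / D = 0.680
D = 346 / 0.680 = 508.8
Rest of base = 438
refused = 508.8 − 438 ≈ 71

71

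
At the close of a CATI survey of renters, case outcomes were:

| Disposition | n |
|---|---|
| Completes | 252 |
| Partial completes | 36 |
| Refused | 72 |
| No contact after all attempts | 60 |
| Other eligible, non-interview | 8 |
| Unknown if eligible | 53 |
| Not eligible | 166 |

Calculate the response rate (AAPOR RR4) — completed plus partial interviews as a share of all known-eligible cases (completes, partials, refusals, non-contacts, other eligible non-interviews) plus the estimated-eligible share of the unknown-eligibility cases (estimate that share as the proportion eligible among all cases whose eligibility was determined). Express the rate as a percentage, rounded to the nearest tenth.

Numerator → 252 + 36 = 288
Eligible (known) → 252 + 36 + 72 + 60 + 8 = 428
e = 428 / (428 + 166) = 428 / 594 = 0.7205
Estimated eligible among unknowns → 0.7205 × 53 = 38.19
Base → 428 + 38.19 = 466.19
RR4 = 288 / 466.19 = 0.6178

61.8%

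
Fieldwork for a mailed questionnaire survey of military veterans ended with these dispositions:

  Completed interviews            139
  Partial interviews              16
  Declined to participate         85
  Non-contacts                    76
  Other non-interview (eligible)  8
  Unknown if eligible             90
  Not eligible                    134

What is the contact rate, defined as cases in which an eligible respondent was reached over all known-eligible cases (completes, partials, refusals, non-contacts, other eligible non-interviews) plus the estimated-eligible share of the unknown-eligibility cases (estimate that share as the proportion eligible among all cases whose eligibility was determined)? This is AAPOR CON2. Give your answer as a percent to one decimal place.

64.0%

Num → 139 + 16 + 85 + 8 = 248
Eligible (known) → 139 + 16 + 85 + 76 + 8 = 324
e = 324 / (324 + 134) = 324 / 458 = 0.7074
Eligible share of unknowns → 0.7074 × 90 = 63.67
Denom → 324 + 63.67 = 387.67
CON2 = 248 / 387.67 = 0.6397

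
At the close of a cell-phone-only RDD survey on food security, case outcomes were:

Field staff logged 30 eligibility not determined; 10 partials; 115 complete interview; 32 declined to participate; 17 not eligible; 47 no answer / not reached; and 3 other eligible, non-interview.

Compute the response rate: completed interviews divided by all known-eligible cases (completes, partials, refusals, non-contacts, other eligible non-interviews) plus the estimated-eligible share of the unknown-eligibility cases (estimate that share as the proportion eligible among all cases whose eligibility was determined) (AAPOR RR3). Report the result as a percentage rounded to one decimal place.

49.0%

Num: 115
Eligible (known): 115 + 10 + 32 + 47 + 3 = 207
e = 207 / (207 + 17) = 207 / 224 = 0.9241
Estimated eligible among unknowns: 0.9241 × 30 = 27.72
Denominator: 207 + 27.72 = 234.72
RR3 = 115 / 234.72 = 0.4899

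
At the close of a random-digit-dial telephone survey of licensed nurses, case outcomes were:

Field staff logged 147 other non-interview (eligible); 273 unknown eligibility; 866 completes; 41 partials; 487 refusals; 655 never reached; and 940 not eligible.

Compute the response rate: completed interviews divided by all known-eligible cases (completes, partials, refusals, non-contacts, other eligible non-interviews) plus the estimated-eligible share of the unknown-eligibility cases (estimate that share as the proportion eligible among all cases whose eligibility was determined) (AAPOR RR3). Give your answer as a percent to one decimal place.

36.3%

Num = 866
Eligible (known) = 866 + 41 + 487 + 655 + 147 = 2196
e = 2196 / (2196 + 940) = 2196 / 3136 = 0.7003
Estimated eligible among unknowns = 0.7003 × 273 = 191.18
Denom = 2196 + 191.18 = 2387.18
RR3 = 866 / 2387.18 = 0.3628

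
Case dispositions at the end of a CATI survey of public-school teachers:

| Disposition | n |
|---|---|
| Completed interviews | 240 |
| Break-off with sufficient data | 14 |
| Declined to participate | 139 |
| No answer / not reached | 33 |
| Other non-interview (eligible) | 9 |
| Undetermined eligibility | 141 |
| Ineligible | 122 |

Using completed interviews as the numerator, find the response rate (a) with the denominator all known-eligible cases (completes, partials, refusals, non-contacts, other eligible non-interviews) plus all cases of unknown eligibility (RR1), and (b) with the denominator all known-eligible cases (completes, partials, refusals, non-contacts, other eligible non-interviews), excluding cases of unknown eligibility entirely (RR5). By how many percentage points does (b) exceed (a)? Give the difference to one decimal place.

Num = 240
Denominator = 240 + 14 + 139 + 33 + 9 + 141 = 576
RR1 = 240 / 576 = 0.4167
Denominator = 240 + 14 + 139 + 33 + 9 = 435
RR5 = 240 / 435 = 0.5517
Difference = 55.17 − 41.67 = 13.50 percentage points

13.5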